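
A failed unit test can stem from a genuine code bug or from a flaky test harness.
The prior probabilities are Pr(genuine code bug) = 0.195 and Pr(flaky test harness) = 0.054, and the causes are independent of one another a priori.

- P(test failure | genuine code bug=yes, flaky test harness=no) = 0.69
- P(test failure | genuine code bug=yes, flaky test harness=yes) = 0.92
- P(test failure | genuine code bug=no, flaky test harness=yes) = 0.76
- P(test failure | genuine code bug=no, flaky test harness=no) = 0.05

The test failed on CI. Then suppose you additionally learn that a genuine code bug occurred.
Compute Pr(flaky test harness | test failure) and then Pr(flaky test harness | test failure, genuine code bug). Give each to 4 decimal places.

Pr(flaky test harness | test failure) ≈ 0.2053; Pr(flaky test harness | test failure, genuine code bug) ≈ 0.0707

Weight on flaky test harness=true, given the evidence: 0.033037 + 0.009688 = 0.042725
The normalizing constant is 0.05×0.805×0.946 + 0.76×0.805×0.054 + 0.69×0.195×0.946 + 0.92×0.195×0.054 = 0.208086
P(flaky test harness | test failure) = 0.042725/0.208086 ≈ 0.2053

Now also conditioning on genuine code bug=true:
P(test failure | genuine code bug) = 0.69*0.946 + 0.92*0.054 = 0.652740 + 0.049680 = 0.702420
Restricting to configurations with flaky test harness present: 0.92*0.054 = 0.049680.
So P(flaky test harness | test failure, genuine code bug) = 0.049680/0.702420 ≈ 0.0707.
Conditioning on genuine code bug lowers the posterior on flaky test harness: the classic explaining-away effect in a common-effect structure.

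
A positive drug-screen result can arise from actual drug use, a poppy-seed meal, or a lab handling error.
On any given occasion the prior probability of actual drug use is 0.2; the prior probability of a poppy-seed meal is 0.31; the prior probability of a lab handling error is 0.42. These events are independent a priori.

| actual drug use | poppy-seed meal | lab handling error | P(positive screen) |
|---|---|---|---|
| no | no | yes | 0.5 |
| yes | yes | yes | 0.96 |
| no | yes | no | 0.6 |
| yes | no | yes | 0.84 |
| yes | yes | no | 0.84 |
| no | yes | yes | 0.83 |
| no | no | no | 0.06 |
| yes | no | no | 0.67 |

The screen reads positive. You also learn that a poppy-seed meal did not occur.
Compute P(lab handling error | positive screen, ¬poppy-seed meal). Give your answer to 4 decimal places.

P(positive screen | ¬poppy-seed meal) = 0.06×0.8×0.58 + 0.5×0.8×0.42 + 0.67×0.2×0.58 + 0.84×0.2×0.42 = 0.027840 + 0.168000 + 0.077720 + 0.070560 = 0.344120
Of this, 0.238560 comes from 0.168000 + 0.070560 (the lab handling error=true cases).
P(lab handling error | positive screen, ¬poppy-seed meal) = 0.238560 / 0.344120 ≈ 0.6932

P(lab handling error | positive screen, ¬poppy-seed meal) ≈ 0.6932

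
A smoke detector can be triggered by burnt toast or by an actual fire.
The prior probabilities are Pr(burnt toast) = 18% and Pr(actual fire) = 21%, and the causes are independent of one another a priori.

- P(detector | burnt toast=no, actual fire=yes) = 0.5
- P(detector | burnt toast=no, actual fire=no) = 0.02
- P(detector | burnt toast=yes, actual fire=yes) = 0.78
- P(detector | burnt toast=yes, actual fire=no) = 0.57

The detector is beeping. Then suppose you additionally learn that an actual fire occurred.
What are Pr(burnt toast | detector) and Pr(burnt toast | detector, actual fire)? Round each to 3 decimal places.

Pr(burnt toast | detector) ≈ 0.527; Pr(burnt toast | detector, actual fire) ≈ 0.255

P(detector) = 0.02·0.82·0.79 + 0.5·0.82·0.21 + 0.57·0.18·0.79 + 0.78·0.18·0.21 = 0.012956 + 0.086100 + 0.081054 + 0.029484 = 0.209594
The burnt toast-present share is 0.081054 + 0.029484 = 0.110538.
P(burnt toast | detector) = 0.110538 / 0.209594 ≈ 0.527

Now also conditioning on actual fire=true:
Weight on burnt toast=true, given the evidence: 0.78·0.18 = 0.140400
Normalizer over all consistent configurations: 0.5·0.82 + 0.78·0.18 = 0.550400
Posterior = 0.140400 / 0.550400 ≈ 0.255
The drop from 0.527 to 0.255 is the explaining-away (discounting) effect.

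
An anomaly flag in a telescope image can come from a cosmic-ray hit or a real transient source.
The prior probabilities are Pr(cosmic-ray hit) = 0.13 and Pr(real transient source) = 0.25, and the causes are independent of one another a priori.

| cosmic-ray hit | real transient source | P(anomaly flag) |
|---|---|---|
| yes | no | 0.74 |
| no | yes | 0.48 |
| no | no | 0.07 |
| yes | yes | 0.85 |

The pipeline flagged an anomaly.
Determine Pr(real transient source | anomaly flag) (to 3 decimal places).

Pr(real transient source | anomaly flag) ≈ 0.528

Sum P(anomaly flag|·) weighted by the priors over the 4 (cosmic-ray hit, real transient source) configurations:
  P(anomaly flag) = 0.07·0.87·0.75 + 0.48·0.87·0.25 + 0.74·0.13·0.75 + 0.85·0.13·0.25
        = 0.045675 + 0.104400 + 0.072150 + 0.027625 = 0.249850
Configurations with real transient source contribute 0.132025, so
  P(real transient source | anomaly flag) = 0.132025 / 0.249850 ≈ 0.528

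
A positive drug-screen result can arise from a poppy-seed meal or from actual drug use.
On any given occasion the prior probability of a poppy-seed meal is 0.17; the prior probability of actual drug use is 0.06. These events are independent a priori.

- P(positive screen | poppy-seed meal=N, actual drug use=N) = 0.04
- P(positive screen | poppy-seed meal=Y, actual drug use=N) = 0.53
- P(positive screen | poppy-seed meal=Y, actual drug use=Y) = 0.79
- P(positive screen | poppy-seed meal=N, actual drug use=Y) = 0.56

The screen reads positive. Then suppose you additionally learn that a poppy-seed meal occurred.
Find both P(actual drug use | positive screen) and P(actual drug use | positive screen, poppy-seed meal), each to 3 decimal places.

P(actual drug use | positive screen) ≈ 0.237; P(actual drug use | positive screen, poppy-seed meal) ≈ 0.087

Enumerate the 4 (poppy-seed meal, actual drug use) configurations and weight by the priors:
  P(positive screen) = 0.04*0.83*0.94 + 0.56*0.83*0.06 + 0.53*0.17*0.94 + 0.79*0.17*0.06
        = 0.031208 + 0.027888 + 0.084694 + 0.008058 = 0.151848
Configurations with actual drug use contribute 0.035946, so
  P(actual drug use | positive screen) = 0.035946 / 0.151848 ≈ 0.237

Now also conditioning on poppy-seed meal=true:
Enumerate both values of actual drug use and weight by the priors:
  P(positive screen | poppy-seed meal) = 0.53*0.94 + 0.79*0.06
        = 0.498200 + 0.047400 = 0.545600
The terms with actual drug use present sum to 0.047400, so
  P(actual drug use | positive screen, poppy-seed meal) = 0.047400 / 0.545600 ≈ 0.087
The drop from 0.237 to 0.087 is the explaining-away (discounting) effect.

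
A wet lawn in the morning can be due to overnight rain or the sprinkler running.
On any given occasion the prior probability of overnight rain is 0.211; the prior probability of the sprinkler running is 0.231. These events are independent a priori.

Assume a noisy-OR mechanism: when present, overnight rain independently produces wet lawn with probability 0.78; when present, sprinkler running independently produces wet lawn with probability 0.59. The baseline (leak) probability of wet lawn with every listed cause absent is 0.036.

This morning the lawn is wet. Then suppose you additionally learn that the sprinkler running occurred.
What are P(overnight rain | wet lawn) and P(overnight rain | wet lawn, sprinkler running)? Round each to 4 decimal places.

P(overnight rain | wet lawn) ≈ 0.5662; P(overnight rain | wet lawn, sprinkler running) ≈ 0.2876

Under noisy-OR, P(wet lawn | causes) = 1 − (1−0.036)·∏(1−qᵢ) over the active causes.
By total probability over the 4 (overnight rain, sprinkler running) configurations:
  P(wet lawn) = 0.036·0.789·0.769 + 0.60476·0.789·0.231 + 0.78792·0.211·0.769 + 0.913047·0.211·0.231
        = 0.021843 + 0.110223 + 0.127847 + 0.044503 = 0.304416
Keeping only the overnight rain-present terms gives 0.172350, so
  P(overnight rain | wet lawn) = 0.172350 / 0.304416 ≈ 0.5662

Now condition on the additional information:
P(wet lawn | sprinkler running) = 0.60476×0.789 + 0.913047×0.211 = 0.477156 + 0.192653 = 0.669809
Of this, 0.192653 comes from 0.913047×0.211 (the overnight rain=true cases).
Hence the posterior is 0.192653/0.669809 ≈ 0.2876.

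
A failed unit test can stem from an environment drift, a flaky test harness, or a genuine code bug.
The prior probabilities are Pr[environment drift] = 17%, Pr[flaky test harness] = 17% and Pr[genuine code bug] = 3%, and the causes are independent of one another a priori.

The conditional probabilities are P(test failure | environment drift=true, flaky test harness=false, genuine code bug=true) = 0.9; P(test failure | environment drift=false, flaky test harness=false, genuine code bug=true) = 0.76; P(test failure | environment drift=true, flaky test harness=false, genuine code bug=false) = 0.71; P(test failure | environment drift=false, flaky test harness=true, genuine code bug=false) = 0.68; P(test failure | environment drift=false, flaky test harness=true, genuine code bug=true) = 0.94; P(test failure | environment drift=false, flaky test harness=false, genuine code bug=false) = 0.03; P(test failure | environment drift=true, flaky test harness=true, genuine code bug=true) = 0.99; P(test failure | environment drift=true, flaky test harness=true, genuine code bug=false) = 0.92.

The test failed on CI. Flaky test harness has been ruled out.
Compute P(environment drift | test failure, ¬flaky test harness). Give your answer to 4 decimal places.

P(test failure | ¬flaky test harness) = 0.03·0.83·0.97 + 0.76·0.83·0.03 + 0.71·0.17·0.97 + 0.9·0.17·0.03 = 0.024153 + 0.018924 + 0.117079 + 0.004590 = 0.164746
Restricting to configurations with environment drift present: 0.117079 + 0.004590 = 0.121669.
Hence the posterior is 0.121669/0.164746 ≈ 0.7385.

P(environment drift | test failure, ¬flaky test harness) ≈ 0.7385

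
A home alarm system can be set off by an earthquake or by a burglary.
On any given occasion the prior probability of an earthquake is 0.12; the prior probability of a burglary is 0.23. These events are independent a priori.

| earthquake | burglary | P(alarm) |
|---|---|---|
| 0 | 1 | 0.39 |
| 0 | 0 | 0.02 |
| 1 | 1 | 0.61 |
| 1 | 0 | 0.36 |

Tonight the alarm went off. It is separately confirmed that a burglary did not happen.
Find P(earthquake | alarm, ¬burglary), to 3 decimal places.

For the numerator, keep only earthquake=true terms: 0.36·0.12 = 0.043200
The normalizing constant is 0.02·0.88 + 0.36·0.12 = 0.060800
Posterior = 0.043200 / 0.060800 ≈ 0.711

P(earthquake | alarm, ¬burglary) ≈ 0.711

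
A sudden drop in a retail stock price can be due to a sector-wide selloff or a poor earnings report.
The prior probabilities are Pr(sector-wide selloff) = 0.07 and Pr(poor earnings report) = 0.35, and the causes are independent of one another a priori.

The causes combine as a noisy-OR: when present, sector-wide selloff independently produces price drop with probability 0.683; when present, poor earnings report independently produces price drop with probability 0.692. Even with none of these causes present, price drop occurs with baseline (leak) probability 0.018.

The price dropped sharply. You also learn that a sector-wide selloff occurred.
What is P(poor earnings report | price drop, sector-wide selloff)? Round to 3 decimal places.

P(poor earnings report | price drop, sector-wide selloff) ≈ 0.414

Under noisy-OR, P(price drop | causes) = 1 − (1−0.018)·∏(1−qᵢ) over the active causes.
Enumerate both values of poor earnings report and weight by the priors:
  P(price drop | sector-wide selloff) = 0.688706·0.65 + 0.904121·0.35
        = 0.447659 + 0.316442 = 0.764101
The terms with poor earnings report present sum to 0.316442, so
  P(poor earnings report | price drop, sector-wide selloff) = 0.316442 / 0.764101 ≈ 0.414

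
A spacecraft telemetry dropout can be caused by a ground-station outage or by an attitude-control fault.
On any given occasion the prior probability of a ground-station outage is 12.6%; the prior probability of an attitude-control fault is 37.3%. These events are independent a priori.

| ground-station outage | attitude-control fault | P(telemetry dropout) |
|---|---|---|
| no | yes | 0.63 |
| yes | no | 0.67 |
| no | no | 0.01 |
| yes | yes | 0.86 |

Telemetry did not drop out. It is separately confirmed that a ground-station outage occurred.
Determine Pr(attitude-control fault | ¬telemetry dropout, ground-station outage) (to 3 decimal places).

By total probability over both values of attitude-control fault:
  P(¬telemetry dropout | ground-station outage) = 0.33·0.627 + 0.14·0.373
        = 0.206910 + 0.052220 = 0.259130
Keeping only the attitude-control fault-present terms gives 0.052220, so
  P(attitude-control fault | ¬telemetry dropout, ground-station outage) = 0.052220 / 0.259130 ≈ 0.202

Pr(attitude-control fault | ¬telemetry dropout, ground-station outage) ≈ 0.202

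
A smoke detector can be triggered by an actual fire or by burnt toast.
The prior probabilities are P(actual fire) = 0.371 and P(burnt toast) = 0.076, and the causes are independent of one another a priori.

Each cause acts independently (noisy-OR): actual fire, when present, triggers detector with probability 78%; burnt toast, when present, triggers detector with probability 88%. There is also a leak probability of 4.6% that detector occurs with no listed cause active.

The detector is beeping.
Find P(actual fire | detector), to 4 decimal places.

Under noisy-OR, P(detector | causes) = 1 − (1−0.046)·∏(1−qᵢ) over the active causes.
By total probability over the 4 (actual fire, burnt toast) configurations:
  P(detector) = 0.046*0.629*0.924 + 0.88552*0.629*0.076 + 0.79012*0.371*0.924 + 0.974814*0.371*0.076
        = 0.026735 + 0.042331 + 0.270856 + 0.027486 = 0.367408
Keeping only the actual fire-present terms gives 0.298342, so
  P(actual fire | detector) = 0.298342 / 0.367408 ≈ 0.8120

P(actual fire | detector) ≈ 0.8120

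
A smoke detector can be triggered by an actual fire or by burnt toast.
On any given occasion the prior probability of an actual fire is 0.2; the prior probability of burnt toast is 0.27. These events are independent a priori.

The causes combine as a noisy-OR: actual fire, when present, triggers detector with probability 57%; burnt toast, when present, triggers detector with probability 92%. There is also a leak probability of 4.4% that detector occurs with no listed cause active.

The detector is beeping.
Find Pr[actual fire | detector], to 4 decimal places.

Under noisy-OR, P(detector | causes) = 1 − (1−0.044)·∏(1−qᵢ) over the active causes.
For the numerator, keep only actual fire=true terms: 0.085982 + 0.052224 = 0.138206
Normalizer over all consistent configurations: 0.044×0.8×0.73 + 0.92352×0.8×0.27 + 0.58892×0.2×0.73 + 0.967114×0.2×0.27 = 0.363382
Posterior = 0.138206 / 0.363382 ≈ 0.3803

Pr[actual fire | detector] ≈ 0.3803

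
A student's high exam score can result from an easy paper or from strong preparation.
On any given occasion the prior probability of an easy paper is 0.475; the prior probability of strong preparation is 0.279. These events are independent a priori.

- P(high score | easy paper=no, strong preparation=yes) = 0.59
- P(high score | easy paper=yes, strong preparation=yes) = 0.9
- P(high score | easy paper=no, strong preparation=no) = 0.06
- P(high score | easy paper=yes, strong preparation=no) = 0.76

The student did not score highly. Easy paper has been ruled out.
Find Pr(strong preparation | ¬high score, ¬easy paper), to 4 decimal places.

P(¬high score | ¬easy paper) = 0.94·0.721 + 0.41·0.279 = 0.677740 + 0.114390 = 0.792130
The strong preparation-present share is 0.41·0.279 = 0.114390.
So P(strong preparation | ¬high score, ¬easy paper) = 0.114390/0.792130 ≈ 0.1444.

Pr(strong preparation | ¬high score, ¬easy paper) ≈ 0.1444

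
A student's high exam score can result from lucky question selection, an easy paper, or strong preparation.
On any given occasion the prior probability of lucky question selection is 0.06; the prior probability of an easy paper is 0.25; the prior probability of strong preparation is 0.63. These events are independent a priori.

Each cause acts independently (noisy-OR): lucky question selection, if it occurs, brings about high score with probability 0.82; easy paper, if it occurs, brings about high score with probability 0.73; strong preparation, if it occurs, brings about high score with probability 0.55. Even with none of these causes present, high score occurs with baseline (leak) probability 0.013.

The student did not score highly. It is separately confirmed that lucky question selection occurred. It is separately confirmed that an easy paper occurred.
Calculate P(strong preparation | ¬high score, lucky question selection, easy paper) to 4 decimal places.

P(strong preparation | ¬high score, lucky question selection, easy paper) ≈ 0.4338

Under noisy-OR, P(high score | causes) = 1 − (1−0.013)·∏(1−qᵢ) over the active causes.
By total probability over both values of strong preparation:
  P(¬high score | lucky question selection, easy paper) = 0.047968*0.37 + 0.021586*0.63
        = 0.017748 + 0.013599 = 0.031347
The terms with strong preparation present sum to 0.013599, so
  P(strong preparation | ¬high score, lucky question selection, easy paper) = 0.013599 / 0.031347 ≈ 0.4338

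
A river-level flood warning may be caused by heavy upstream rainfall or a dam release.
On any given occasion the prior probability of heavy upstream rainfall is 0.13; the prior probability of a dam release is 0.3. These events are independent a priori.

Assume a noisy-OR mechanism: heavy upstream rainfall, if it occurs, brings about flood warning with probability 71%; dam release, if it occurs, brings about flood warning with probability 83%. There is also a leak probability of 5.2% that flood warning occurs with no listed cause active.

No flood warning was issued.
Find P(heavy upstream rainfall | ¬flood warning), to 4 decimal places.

P(heavy upstream rainfall | ¬flood warning) ≈ 0.0415

Under noisy-OR, P(flood warning | causes) = 1 − (1−0.052)·∏(1−qᵢ) over the active causes.
Sum P(¬flood warning|·) weighted by the priors over the 4 (heavy upstream rainfall, dam release) configurations:
  P(¬flood warning) = 0.948·0.87·0.7 + 0.16116·0.87·0.3 + 0.27492·0.13·0.7 + 0.046736·0.13·0.3
        = 0.577332 + 0.042063 + 0.025018 + 0.001823 = 0.646236
The terms with heavy upstream rainfall present sum to 0.026841, so
  P(heavy upstream rainfall | ¬flood warning) = 0.026841 / 0.646236 ≈ 0.0415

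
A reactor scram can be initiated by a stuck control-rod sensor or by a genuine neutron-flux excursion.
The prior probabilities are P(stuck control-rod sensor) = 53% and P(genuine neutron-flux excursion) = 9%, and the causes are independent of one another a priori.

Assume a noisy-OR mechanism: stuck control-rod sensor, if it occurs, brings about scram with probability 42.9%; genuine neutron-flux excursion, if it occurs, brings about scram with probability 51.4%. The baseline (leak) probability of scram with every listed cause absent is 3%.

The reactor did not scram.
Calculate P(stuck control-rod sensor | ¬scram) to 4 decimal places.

Under noisy-OR, P(scram | causes) = 1 − (1−0.03)·∏(1−qᵢ) over the active causes.
Enumerate the 4 (stuck control-rod sensor, genuine neutron-flux excursion) configurations and weight by the priors:
  P(¬scram) = 0.97×0.47×0.91 + 0.47142×0.47×0.09 + 0.55387×0.53×0.91 + 0.269181×0.53×0.09
        = 0.414869 + 0.019941 + 0.267132 + 0.012840 = 0.714782
The terms with stuck control-rod sensor present sum to 0.279972, so
  P(stuck control-rod sensor | ¬scram) = 0.279972 / 0.714782 ≈ 0.3917

P(stuck control-rod sensor | ¬scram) ≈ 0.3917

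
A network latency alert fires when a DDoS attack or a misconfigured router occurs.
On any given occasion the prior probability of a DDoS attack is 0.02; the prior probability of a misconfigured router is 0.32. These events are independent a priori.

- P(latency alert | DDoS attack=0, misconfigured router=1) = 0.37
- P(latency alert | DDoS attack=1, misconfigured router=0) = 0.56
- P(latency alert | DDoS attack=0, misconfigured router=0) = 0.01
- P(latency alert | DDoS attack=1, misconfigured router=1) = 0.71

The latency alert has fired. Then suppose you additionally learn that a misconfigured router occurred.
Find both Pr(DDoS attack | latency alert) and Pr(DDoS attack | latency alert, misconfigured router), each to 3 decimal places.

P(latency alert) = 0.01×0.98×0.68 + 0.37×0.98×0.32 + 0.56×0.02×0.68 + 0.71×0.02×0.32 = 0.006664 + 0.116032 + 0.007616 + 0.004544 = 0.134856
The DDoS attack-present share is 0.007616 + 0.004544 = 0.012160.
Hence the posterior is 0.012160/0.134856 ≈ 0.090.

With the extra evidence:
P(latency alert | misconfigured router) = 0.37×0.98 + 0.71×0.02 = 0.362600 + 0.014200 = 0.376800
Restricting to configurations with DDoS attack present: 0.71×0.02 = 0.014200.
So P(DDoS attack | latency alert, misconfigured router) = 0.014200/0.376800 ≈ 0.038.
Conditioning on misconfigured router lowers the posterior on DDoS attack: the classic explaining-away effect in a common-effect structure.

Pr(DDoS attack | latency alert) ≈ 0.090; Pr(DDoS attack | latency alert, misconfigured router) ≈ 0.038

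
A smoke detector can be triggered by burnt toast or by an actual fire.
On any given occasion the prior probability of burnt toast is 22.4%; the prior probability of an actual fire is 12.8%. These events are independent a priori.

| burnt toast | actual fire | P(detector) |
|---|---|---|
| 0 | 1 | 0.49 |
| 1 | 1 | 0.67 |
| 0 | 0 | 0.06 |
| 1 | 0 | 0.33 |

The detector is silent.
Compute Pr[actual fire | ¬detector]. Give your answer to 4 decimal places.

P(¬detector) = 0.94×0.776×0.872 + 0.51×0.776×0.128 + 0.67×0.224×0.872 + 0.33×0.224×0.128 = 0.636072 + 0.050657 + 0.130870 + 0.009462 = 0.827061
Of this, 0.060119 comes from 0.050657 + 0.009462 (the actual fire=true cases).
Hence the posterior is 0.060119/0.827061 ≈ 0.0727.

Pr[actual fire | ¬detector] ≈ 0.0727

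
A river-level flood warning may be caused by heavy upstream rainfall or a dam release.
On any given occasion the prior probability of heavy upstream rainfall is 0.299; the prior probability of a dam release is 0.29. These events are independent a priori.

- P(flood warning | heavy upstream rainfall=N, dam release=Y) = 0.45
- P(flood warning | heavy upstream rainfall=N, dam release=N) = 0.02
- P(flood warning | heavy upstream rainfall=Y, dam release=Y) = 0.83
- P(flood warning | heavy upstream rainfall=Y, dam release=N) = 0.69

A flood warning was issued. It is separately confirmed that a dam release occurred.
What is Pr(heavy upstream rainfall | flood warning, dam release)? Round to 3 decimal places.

Weight on heavy upstream rainfall=true, given the evidence: 0.83×0.299 = 0.248170
Denominator P(flood warning | dam release): 0.45×0.701 + 0.83×0.299 = 0.563620
P(heavy upstream rainfall | flood warning, dam release) = 0.248170/0.563620 ≈ 0.440

Pr(heavy upstream rainfall | flood warning, dam release) ≈ 0.440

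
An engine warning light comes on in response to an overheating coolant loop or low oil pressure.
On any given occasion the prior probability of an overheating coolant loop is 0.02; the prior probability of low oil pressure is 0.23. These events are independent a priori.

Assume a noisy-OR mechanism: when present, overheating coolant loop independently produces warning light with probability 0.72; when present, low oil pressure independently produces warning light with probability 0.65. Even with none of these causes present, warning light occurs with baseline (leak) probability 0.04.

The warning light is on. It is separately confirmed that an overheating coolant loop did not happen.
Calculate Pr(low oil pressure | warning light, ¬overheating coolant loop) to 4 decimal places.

Pr(low oil pressure | warning light, ¬overheating coolant loop) ≈ 0.8322

Under noisy-OR, P(warning light | causes) = 1 − (1−0.04)·∏(1−qᵢ) over the active causes.
Sum P(warning light|·) weighted by the priors over both values of low oil pressure:
  P(warning light | ¬overheating coolant loop) = 0.04*0.77 + 0.664*0.23
        = 0.030800 + 0.152720 = 0.183520
Configurations with low oil pressure contribute 0.152720, so
  P(low oil pressure | warning light, ¬overheating coolant loop) = 0.152720 / 0.183520 ≈ 0.8322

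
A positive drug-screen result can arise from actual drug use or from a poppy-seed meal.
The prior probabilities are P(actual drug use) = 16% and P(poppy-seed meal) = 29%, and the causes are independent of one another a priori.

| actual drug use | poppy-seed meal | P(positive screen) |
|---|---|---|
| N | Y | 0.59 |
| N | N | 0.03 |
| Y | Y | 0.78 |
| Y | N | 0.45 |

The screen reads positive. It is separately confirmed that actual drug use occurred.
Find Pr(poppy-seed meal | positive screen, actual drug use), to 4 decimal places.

P(positive screen | actual drug use) = 0.45*0.71 + 0.78*0.29 = 0.319500 + 0.226200 = 0.545700
Restricting to configurations with poppy-seed meal present: 0.78*0.29 = 0.226200.
So P(poppy-seed meal | positive screen, actual drug use) = 0.226200/0.545700 ≈ 0.4145.

Pr(poppy-seed meal | positive screen, actual drug use) ≈ 0.4145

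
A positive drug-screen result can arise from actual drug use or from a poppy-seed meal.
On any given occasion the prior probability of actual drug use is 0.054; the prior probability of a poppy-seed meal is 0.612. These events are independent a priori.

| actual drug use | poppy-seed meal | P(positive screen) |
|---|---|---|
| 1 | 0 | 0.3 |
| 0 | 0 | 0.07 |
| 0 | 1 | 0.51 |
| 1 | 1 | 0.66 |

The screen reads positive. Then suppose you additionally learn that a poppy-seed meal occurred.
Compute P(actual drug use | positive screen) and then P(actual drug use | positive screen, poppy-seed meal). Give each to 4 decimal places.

P(actual drug use | positive screen) ≈ 0.0805; P(actual drug use | positive screen, poppy-seed meal) ≈ 0.0688

P(positive screen) = 0.07*0.946*0.388 + 0.51*0.946*0.612 + 0.3*0.054*0.388 + 0.66*0.054*0.612 = 0.025693 + 0.295266 + 0.006286 + 0.021812 = 0.349057
Restricting to configurations with actual drug use present: 0.006286 + 0.021812 = 0.028098.
Hence the posterior is 0.028098/0.349057 ≈ 0.0805.

Now also conditioning on poppy-seed meal=true:
P(positive screen | poppy-seed meal) = 0.51*0.946 + 0.66*0.054 = 0.482460 + 0.035640 = 0.518100
Of this, 0.035640 comes from 0.66*0.054 (the actual drug use=true cases).
So P(actual drug use | positive screen, poppy-seed meal) = 0.035640/0.518100 ≈ 0.0688.
The drop from 0.0805 to 0.0688 is the explaining-away (discounting) effect.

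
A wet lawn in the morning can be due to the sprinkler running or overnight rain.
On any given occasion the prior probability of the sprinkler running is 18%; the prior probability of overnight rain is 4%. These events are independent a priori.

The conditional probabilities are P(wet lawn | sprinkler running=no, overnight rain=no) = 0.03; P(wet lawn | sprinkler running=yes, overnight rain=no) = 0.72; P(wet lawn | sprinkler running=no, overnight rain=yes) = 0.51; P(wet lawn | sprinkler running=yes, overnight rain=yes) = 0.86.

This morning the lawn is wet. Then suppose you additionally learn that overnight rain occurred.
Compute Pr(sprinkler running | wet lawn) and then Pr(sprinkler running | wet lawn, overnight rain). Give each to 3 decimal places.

Pr(sprinkler running | wet lawn) ≈ 0.764; Pr(sprinkler running | wet lawn, overnight rain) ≈ 0.270

Sum P(wet lawn|·) weighted by the priors over the 4 (sprinkler running, overnight rain) configurations:
  P(wet lawn) = 0.03·0.82·0.96 + 0.51·0.82·0.04 + 0.72·0.18·0.96 + 0.86·0.18·0.04
        = 0.023616 + 0.016728 + 0.124416 + 0.006192 = 0.170952
Configurations with sprinkler running contribute 0.130608, so
  P(sprinkler running | wet lawn) = 0.130608 / 0.170952 ≈ 0.764

Now condition on the additional information:
Numerator (weight on configurations with sprinkler running): 0.86*0.18 = 0.154800
Denominator P(wet lawn | overnight rain): 0.51*0.82 + 0.86*0.18 = 0.573000
Posterior = 0.154800 / 0.573000 ≈ 0.270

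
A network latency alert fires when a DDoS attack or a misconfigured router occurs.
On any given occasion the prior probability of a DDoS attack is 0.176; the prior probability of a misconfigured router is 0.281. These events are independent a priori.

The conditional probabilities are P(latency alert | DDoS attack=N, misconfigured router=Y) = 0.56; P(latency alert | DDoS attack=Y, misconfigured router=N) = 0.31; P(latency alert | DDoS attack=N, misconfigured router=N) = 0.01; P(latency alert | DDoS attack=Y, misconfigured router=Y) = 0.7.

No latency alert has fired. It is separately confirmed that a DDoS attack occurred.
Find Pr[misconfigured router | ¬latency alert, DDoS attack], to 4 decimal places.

Pr[misconfigured router | ¬latency alert, DDoS attack] ≈ 0.1452

Weight on misconfigured router=true, given the evidence: 0.3·0.281 = 0.084300
The normalizing constant is 0.69·0.719 + 0.3·0.281 = 0.580410
Posterior = 0.084300 / 0.580410 ≈ 0.1452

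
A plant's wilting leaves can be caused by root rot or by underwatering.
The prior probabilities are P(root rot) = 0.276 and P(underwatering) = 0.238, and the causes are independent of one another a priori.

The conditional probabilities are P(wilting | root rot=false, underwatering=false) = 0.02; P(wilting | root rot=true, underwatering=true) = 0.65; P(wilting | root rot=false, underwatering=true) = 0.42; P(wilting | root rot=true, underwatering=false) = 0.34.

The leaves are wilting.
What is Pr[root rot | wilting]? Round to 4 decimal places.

Pr[root rot | wilting] ≈ 0.5779

Enumerate the 4 (root rot, underwatering) configurations and weight by the priors:
  P(wilting) = 0.02×0.724×0.762 + 0.42×0.724×0.238 + 0.34×0.276×0.762 + 0.65×0.276×0.238
        = 0.011034 + 0.072371 + 0.071506 + 0.042697 = 0.197608
The terms with root rot present sum to 0.114203, so
  P(root rot | wilting) = 0.114203 / 0.197608 ≈ 0.5779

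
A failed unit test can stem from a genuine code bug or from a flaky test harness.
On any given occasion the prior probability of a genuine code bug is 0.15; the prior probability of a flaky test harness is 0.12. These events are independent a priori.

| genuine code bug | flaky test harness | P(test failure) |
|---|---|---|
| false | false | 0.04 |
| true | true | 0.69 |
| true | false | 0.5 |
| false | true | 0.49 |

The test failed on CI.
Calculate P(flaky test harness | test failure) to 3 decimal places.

Weight on flaky test harness=true, given the evidence: 0.049980 + 0.012420 = 0.062400
Normalizer over all consistent configurations: 0.04·0.85·0.88 + 0.49·0.85·0.12 + 0.5·0.15·0.88 + 0.69·0.15·0.12 = 0.158320
P(flaky test harness | test failure) = 0.062400/0.158320 ≈ 0.394

P(flaky test harness | test failure) ≈ 0.394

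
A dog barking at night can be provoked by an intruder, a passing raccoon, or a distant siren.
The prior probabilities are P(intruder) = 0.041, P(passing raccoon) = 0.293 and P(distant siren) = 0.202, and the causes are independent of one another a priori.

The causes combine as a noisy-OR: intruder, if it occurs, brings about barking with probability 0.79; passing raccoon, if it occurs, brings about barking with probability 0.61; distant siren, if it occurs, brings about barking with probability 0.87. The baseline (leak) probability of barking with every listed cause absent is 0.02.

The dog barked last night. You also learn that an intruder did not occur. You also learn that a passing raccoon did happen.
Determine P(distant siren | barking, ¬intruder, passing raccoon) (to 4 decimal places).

Under noisy-OR, P(barking | causes) = 1 − (1−0.02)·∏(1−qᵢ) over the active causes.
Enumerate both values of distant siren and weight by the priors:
  P(barking | ¬intruder, passing raccoon) = 0.6178×0.798 + 0.950314×0.202
        = 0.493004 + 0.191963 = 0.684967
Keeping only the distant siren-present terms gives 0.191963, so
  P(distant siren | barking, ¬intruder, passing raccoon) = 0.191963 / 0.684967 ≈ 0.2803

P(distant siren | barking, ¬intruder, passing raccoon) ≈ 0.2803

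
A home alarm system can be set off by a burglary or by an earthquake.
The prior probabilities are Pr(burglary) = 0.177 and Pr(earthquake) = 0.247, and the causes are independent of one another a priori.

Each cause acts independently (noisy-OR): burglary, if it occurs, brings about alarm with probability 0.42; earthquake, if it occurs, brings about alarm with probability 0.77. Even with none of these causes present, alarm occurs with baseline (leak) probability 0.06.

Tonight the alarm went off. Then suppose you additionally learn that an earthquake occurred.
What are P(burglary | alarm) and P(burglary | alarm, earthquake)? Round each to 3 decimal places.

Under noisy-OR, P(alarm | causes) = 1 − (1−0.06)·∏(1−qᵢ) over the active causes.
Numerator (weight on configurations with burglary): 0.060616 + 0.038237 = 0.098853
Denominator P(alarm): 0.06·0.823·0.753 + 0.7838·0.823·0.247 + 0.4548·0.177·0.753 + 0.874604·0.177·0.247 = 0.295368
Posterior = 0.098853 / 0.295368 ≈ 0.335

Now also conditioning on earthquake=true:
P(alarm | earthquake) = 0.7838*0.823 + 0.874604*0.177 = 0.645067 + 0.154805 = 0.799872
Of this, 0.154805 comes from 0.874604*0.177 (the burglary=true cases).
P(burglary | alarm, earthquake) = 0.154805 / 0.799872 ≈ 0.194
Conditioning on earthquake lowers the posterior on burglary: the classic explaining-away effect in a common-effect structure.

P(burglary | alarm) ≈ 0.335; P(burglary | alarm, earthquake) ≈ 0.194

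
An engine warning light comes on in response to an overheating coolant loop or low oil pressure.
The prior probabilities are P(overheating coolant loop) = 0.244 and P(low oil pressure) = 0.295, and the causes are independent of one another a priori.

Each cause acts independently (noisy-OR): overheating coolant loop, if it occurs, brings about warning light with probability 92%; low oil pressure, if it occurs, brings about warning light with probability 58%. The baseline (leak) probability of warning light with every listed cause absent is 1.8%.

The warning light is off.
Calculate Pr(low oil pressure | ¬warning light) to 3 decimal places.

Pr(low oil pressure | ¬warning light) ≈ 0.149

Under noisy-OR, P(warning light | causes) = 1 − (1−0.018)·∏(1−qᵢ) over the active causes.
Numerator (weight on configurations with low oil pressure): 0.091982 + 0.002375 = 0.094357
Denominator P(¬warning light): 0.982·0.756·0.705 + 0.41244·0.756·0.295 + 0.07856·0.244·0.705 + 0.032995·0.244·0.295 = 0.631257
Posterior = 0.094357 / 0.631257 ≈ 0.149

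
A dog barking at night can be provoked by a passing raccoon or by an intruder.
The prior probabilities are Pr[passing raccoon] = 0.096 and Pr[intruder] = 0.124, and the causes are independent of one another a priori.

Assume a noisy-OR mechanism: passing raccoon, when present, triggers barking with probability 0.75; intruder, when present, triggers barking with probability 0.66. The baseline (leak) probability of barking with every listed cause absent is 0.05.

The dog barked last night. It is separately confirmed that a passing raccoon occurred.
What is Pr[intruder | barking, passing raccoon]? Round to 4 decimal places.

Under noisy-OR, P(barking | causes) = 1 − (1−0.05)·∏(1−qᵢ) over the active causes.
For the numerator, keep only intruder=true terms: 0.91925·0.124 = 0.113987
The normalizing constant is 0.7625·0.876 + 0.91925·0.124 = 0.781937
Posterior = 0.113987 / 0.781937 ≈ 0.1458

Pr[intruder | barking, passing raccoon] ≈ 0.1458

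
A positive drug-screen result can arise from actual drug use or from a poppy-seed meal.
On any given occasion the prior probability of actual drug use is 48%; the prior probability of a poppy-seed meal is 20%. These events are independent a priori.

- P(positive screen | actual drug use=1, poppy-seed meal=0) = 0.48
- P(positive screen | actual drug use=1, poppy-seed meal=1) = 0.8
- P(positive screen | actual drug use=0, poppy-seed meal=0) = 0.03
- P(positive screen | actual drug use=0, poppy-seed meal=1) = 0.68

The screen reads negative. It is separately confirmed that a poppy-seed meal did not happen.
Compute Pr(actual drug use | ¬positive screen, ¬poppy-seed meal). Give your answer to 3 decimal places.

Weight on actual drug use=true, given the evidence: 0.52×0.48 = 0.249600
The normalizing constant is 0.97×0.52 + 0.52×0.48 = 0.754000
P(actual drug use | ¬positive screen, ¬poppy-seed meal) = 0.249600/0.754000 ≈ 0.331

Pr(actual drug use | ¬positive screen, ¬poppy-seed meal) ≈ 0.331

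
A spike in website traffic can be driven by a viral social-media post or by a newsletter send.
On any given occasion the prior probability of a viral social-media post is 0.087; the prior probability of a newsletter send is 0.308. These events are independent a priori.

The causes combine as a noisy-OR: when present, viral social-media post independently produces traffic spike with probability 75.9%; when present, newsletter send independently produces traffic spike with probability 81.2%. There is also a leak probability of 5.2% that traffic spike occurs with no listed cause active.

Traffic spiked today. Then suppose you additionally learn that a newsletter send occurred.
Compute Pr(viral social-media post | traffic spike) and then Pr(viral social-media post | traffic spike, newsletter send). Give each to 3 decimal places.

Under noisy-OR, P(traffic spike | causes) = 1 − (1−0.052)·∏(1−qᵢ) over the active causes.
Sum P(traffic spike|·) weighted by the priors over the 4 (viral social-media post, newsletter send) configurations:
  P(traffic spike) = 0.052·0.913·0.692 + 0.821776·0.913·0.308 + 0.771532·0.087·0.692 + 0.957048·0.087·0.308
        = 0.032853 + 0.231087 + 0.046449 + 0.025645 = 0.336034
Configurations with viral social-media post contribute 0.072094, so
  P(viral social-media post | traffic spike) = 0.072094 / 0.336034 ≈ 0.215

Now condition on the additional information:
Enumerate both values of viral social-media post and weight by the priors:
  P(traffic spike | newsletter send) = 0.821776×0.913 + 0.957048×0.087
        = 0.750281 + 0.083263 = 0.833544
The terms with viral social-media post present sum to 0.083263, so
  P(viral social-media post | traffic spike, newsletter send) = 0.083263 / 0.833544 ≈ 0.100
The drop from 0.215 to 0.100 is the explaining-away (discounting) effect.

Pr(viral social-media post | traffic spike) ≈ 0.215; Pr(viral social-media post | traffic spike, newsletter send) ≈ 0.100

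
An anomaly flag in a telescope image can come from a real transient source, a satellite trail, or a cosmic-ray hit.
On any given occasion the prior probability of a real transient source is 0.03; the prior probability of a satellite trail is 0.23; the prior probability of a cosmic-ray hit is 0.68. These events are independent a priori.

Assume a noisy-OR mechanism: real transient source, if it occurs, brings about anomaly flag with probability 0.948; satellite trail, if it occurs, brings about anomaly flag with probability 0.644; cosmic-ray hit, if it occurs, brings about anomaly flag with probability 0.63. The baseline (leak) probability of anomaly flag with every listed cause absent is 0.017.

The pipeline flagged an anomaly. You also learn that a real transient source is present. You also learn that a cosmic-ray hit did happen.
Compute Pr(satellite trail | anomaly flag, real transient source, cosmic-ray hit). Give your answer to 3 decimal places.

Under noisy-OR, P(anomaly flag | causes) = 1 − (1−0.017)·∏(1−qᵢ) over the active causes.
Sum P(anomaly flag|·) weighted by the priors over both values of satellite trail:
  P(anomaly flag | real transient source, cosmic-ray hit) = 0.981087·0.77 + 0.993267·0.23
        = 0.755437 + 0.228451 = 0.983888
The terms with satellite trail present sum to 0.228451, so
  P(satellite trail | anomaly flag, real transient source, cosmic-ray hit) = 0.228451 / 0.983888 ≈ 0.232

Pr(satellite trail | anomaly flag, real transient source, cosmic-ray hit) ≈ 0.232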